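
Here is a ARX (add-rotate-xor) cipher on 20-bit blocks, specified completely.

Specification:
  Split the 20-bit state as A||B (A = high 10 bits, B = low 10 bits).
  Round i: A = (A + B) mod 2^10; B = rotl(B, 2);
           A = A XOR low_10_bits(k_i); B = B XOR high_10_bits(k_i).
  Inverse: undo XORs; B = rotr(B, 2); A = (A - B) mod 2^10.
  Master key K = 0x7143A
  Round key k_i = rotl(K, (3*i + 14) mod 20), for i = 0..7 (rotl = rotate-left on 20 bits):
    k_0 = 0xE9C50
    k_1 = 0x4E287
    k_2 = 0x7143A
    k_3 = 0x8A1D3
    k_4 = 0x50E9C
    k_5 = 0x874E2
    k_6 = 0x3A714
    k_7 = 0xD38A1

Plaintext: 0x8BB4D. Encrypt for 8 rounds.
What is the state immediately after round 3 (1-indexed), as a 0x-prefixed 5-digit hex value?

0x2302E

s_0 = plaintext = 0x8BB4D
s_1 = Round(s_0, k_0) = 0x4AE90
s_2 = Round(s_1, k_1) = 0x4F37A
s_3 = Round(s_2, k_2) = 0x2302E
s_4 = Round(s_3, k_3) = 0x5A690
s_5 = Round(s_4, k_4) = 0x59701
s_6 = Round(s_5, k_5) = 0x2121A
s_7 = Round(s_6, k_6) = 0x62883
s_8 = Round(s_7, k_7) = 0xAB142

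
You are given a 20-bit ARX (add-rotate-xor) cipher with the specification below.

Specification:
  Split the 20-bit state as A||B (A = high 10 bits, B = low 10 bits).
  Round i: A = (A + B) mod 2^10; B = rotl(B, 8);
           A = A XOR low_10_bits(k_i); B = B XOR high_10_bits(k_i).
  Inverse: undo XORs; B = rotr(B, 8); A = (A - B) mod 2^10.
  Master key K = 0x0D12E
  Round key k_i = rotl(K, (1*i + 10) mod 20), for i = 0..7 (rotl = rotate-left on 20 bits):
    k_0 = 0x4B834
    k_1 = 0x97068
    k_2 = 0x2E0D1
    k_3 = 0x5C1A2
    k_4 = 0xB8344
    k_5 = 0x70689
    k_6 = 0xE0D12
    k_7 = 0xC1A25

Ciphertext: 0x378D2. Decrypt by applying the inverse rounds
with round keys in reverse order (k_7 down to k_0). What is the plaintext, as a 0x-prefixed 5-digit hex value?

0x2ABC1

s_0 = ciphertext = 0x378D2
s_1 = InvRound(s_0, k_7) = 0xEA353
s_2 = InvRound(s_1, k_6) = 0xDEB40
s_3 = InvRound(s_2, k_5) = 0xFB606
s_4 = InvRound(s_3, k_4) = 0x44798
s_5 = InvRound(s_4, k_3) = 0x447A2
s_6 = InvRound(s_5, k_2) = 0x5546B
s_7 = InvRound(s_6, k_1) = 0x17CDE
s_8 = InvRound(s_7, k_0) = 0x2ABC1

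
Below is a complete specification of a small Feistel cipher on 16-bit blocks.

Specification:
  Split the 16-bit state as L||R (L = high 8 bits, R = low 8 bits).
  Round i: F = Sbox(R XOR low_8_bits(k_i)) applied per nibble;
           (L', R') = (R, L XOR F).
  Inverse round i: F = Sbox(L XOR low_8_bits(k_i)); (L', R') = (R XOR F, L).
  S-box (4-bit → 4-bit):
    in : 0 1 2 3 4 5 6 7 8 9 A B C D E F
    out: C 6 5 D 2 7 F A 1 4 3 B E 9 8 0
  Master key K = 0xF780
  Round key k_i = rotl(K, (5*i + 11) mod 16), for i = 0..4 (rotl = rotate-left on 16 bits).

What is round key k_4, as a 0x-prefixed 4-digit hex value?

0x7BC0

K = 0xF780
k_0 = rotl(K, (5*0+11) mod 16) = rotl(K, 11) = 0x07BC
k_1 = rotl(K, (5*1+11) mod 16) = rotl(K, 0) = 0xF780
k_2 = rotl(K, (5*2+11) mod 16) = rotl(K, 5) = 0xF01E
k_3 = rotl(K, (5*3+11) mod 16) = rotl(K, 10) = 0x03DE
k_4 = rotl(K, (5*4+11) mod 16) = rotl(K, 15) = 0x7BC0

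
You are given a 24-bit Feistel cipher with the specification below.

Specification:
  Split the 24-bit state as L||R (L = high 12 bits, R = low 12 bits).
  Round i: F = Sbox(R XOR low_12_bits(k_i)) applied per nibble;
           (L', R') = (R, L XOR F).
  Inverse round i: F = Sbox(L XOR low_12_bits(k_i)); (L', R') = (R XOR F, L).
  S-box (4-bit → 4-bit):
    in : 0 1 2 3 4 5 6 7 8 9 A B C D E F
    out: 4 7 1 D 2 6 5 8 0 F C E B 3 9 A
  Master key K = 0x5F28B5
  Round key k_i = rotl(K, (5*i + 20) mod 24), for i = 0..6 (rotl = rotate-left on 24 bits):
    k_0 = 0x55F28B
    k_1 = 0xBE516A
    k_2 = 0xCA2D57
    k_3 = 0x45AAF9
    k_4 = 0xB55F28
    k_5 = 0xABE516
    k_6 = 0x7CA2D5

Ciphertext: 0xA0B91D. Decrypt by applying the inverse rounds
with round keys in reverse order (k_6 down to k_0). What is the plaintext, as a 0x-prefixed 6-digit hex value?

0xBB5B9D

s_0 = ciphertext = 0xA0B91D
s_1 = InvRound(s_0, k_6) = 0x924A0B
s_2 = InvRound(s_1, k_5) = 0x1DA924
s_3 = InvRound(s_2, k_4) = 0x0851DA
s_4 = InvRound(s_3, k_3) = 0xD51085
s_5 = InvRound(s_4, k_2) = 0x4C0D51
s_6 = InvRound(s_5, k_1) = 0xB9D4C0
s_7 = InvRound(s_6, k_0) = 0xBB5B9D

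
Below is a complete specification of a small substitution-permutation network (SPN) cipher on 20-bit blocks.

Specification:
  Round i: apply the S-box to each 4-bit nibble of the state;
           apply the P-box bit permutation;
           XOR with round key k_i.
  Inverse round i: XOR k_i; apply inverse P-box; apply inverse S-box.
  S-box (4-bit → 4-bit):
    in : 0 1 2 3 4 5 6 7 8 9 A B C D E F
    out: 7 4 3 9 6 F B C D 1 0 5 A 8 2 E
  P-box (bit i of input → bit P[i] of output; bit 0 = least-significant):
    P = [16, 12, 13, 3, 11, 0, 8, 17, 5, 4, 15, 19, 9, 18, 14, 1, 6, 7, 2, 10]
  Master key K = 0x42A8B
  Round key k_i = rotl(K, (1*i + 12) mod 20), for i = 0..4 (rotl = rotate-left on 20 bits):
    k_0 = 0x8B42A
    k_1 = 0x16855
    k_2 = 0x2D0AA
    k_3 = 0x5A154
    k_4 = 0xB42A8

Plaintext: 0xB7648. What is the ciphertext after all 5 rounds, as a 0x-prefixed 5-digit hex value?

s_0 = plaintext = 0xB7648
s_1 = Round(s_0, k_0) = 0x1D555
s_2 = Round(s_1, k_1) = 0xAD16A
s_3 = Round(s_2, k_2) = 0x058A9
s_4 = Round(s_3, k_3) = 0x863B2
s_5 = Round(s_4, k_4) = 0x65DCE

0x65DCE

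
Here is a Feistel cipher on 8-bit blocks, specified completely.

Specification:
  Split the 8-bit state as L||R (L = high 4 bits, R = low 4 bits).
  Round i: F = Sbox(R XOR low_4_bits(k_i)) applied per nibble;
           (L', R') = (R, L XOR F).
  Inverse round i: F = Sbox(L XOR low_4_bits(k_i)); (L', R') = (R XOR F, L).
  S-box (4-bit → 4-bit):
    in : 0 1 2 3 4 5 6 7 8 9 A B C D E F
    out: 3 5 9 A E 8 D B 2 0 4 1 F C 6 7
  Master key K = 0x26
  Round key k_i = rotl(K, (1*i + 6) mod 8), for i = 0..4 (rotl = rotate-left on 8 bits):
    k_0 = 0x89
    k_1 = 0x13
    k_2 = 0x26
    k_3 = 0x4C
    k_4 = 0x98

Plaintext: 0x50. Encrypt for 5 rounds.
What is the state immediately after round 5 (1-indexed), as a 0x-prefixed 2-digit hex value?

s_0 = plaintext = 0x50
s_1 = Round(s_0, k_0) = 0x05
s_2 = Round(s_1, k_1) = 0x5D
s_3 = Round(s_2, k_2) = 0xD4
s_4 = Round(s_3, k_3) = 0x4F
s_5 = Round(s_4, k_4) = 0xFF

0xFF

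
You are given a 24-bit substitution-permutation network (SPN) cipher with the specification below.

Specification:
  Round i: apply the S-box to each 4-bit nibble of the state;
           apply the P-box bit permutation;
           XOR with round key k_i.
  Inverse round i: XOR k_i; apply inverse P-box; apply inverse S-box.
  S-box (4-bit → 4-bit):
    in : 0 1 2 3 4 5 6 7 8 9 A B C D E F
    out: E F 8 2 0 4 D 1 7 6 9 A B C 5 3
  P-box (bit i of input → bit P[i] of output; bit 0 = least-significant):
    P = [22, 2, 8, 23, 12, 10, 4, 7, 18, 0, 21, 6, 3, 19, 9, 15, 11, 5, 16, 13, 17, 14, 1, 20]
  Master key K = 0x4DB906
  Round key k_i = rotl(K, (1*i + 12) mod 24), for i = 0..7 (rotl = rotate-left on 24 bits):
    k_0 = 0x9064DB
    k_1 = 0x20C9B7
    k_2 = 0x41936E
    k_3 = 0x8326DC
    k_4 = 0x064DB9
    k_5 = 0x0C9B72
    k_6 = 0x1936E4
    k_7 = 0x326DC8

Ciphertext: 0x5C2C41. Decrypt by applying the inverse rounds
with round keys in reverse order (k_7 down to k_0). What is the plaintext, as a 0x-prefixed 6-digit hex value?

0x34E274

s_0 = ciphertext = 0x5C2C41
s_1 = InvRound(s_0, k_7) = 0xF4F82E
s_2 = InvRound(s_1, k_6) = 0x9E16BA
s_3 = InvRound(s_2, k_5) = 0xA7A2BD
s_4 = InvRound(s_3, k_4) = 0x36D530
s_5 = InvRound(s_4, k_3) = 0xB066A0
s_6 = InvRound(s_5, k_2) = 0x0DADC1
s_7 = InvRound(s_6, k_1) = 0x903693
s_8 = InvRound(s_7, k_0) = 0x34E274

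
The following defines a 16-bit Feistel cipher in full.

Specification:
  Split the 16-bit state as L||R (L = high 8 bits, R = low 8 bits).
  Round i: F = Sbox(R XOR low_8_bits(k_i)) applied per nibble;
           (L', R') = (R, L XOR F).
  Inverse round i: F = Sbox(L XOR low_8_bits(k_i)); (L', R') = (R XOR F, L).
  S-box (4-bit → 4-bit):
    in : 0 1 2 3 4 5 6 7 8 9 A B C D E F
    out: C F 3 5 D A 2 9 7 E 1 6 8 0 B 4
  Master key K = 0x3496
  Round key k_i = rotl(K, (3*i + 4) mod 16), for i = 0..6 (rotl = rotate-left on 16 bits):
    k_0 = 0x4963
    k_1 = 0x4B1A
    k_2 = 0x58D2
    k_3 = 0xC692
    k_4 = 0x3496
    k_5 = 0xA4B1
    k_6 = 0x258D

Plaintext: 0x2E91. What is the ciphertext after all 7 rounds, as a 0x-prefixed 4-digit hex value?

0x4AEF

s_0 = plaintext = 0x2E91
s_1 = Round(s_0, k_0) = 0x916D
s_2 = Round(s_1, k_1) = 0x6D08
s_3 = Round(s_2, k_2) = 0x086C
s_4 = Round(s_3, k_3) = 0x6C43
s_5 = Round(s_4, k_4) = 0x4366
s_6 = Round(s_5, k_5) = 0x664A
s_7 = Round(s_6, k_6) = 0x4AEF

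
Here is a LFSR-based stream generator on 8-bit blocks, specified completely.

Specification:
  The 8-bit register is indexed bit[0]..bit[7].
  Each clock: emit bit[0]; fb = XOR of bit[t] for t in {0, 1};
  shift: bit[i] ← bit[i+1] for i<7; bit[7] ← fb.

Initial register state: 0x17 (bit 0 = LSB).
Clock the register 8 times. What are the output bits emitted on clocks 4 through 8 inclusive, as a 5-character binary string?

01000

reg_0 = 0x17
clock 1: out=1, reg = 0x0B
clock 2: out=1, reg = 0x05
clock 3: out=1, reg = 0x82
clock 4: out=0, reg = 0xC1
clock 5: out=1, reg = 0xE0
clock 6: out=0, reg = 0x70
clock 7: out=0, reg = 0x38
clock 8: out=0, reg = 0x1C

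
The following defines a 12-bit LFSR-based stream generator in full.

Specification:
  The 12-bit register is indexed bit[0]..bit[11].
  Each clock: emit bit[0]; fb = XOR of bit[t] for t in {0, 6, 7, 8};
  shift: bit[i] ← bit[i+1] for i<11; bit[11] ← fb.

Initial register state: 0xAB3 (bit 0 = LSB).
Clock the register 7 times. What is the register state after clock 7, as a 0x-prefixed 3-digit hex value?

reg_0 = 0xAB3
clock 1: out=1, reg = 0x559
clock 2: out=1, reg = 0xAAC
clock 3: out=0, reg = 0xD56
clock 4: out=0, reg = 0x6AB
clock 5: out=1, reg = 0x355
clock 6: out=1, reg = 0x9AA
clock 7: out=0, reg = 0x4D5

0x4D5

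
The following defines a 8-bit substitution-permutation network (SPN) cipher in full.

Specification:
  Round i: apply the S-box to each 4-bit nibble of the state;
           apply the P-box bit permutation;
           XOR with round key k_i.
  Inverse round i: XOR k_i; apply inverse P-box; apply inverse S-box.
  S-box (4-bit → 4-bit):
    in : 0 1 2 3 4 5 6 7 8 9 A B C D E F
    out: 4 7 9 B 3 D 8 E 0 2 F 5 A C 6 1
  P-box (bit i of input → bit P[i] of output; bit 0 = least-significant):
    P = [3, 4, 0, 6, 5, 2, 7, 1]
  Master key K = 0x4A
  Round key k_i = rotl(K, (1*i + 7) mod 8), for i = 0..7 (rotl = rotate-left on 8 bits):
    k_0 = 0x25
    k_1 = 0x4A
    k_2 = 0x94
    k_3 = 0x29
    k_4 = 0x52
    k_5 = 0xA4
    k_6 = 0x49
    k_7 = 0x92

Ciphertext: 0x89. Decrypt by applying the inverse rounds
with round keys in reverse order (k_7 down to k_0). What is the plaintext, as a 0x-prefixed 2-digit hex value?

0x7A

s_0 = ciphertext = 0x89
s_1 = InvRound(s_0, k_7) = 0x61
s_2 = InvRound(s_1, k_6) = 0xFF
s_3 = InvRound(s_2, k_5) = 0x6A
s_4 = InvRound(s_3, k_4) = 0xF4
s_5 = InvRound(s_4, k_3) = 0xEA
s_6 = InvRound(s_5, k_2) = 0x33
s_7 = InvRound(s_6, k_1) = 0xFA
s_8 = InvRound(s_7, k_0) = 0x7A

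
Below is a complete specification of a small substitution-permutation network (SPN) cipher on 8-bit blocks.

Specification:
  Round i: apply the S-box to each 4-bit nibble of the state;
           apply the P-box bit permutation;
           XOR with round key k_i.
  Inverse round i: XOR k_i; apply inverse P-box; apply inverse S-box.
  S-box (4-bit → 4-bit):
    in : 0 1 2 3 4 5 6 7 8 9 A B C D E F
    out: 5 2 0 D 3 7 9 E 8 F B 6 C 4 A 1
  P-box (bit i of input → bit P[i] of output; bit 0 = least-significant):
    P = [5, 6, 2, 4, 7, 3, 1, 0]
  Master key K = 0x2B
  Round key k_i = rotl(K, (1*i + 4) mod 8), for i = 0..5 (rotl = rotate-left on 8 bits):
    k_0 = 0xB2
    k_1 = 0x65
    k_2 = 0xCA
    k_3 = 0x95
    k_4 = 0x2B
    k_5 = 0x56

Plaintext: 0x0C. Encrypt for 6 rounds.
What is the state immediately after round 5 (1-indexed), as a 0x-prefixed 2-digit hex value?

0x6A

s_0 = plaintext = 0x0C
s_1 = Round(s_0, k_0) = 0x24
s_2 = Round(s_1, k_1) = 0x05
s_3 = Round(s_2, k_2) = 0x2C
s_4 = Round(s_3, k_3) = 0x81
s_5 = Round(s_4, k_4) = 0x6A
s_6 = Round(s_5, k_5) = 0xA7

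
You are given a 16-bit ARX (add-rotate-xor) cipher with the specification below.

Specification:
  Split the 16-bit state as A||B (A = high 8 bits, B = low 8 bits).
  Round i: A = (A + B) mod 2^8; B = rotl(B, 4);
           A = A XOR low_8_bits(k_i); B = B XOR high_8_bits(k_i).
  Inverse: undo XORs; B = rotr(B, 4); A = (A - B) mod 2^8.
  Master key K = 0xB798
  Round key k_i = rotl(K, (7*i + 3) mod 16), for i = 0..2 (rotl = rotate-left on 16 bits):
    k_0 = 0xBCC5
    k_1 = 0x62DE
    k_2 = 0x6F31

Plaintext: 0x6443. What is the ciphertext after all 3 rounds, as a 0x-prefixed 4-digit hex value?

s_0 = plaintext = 0x6443
s_1 = Round(s_0, k_0) = 0x6288
s_2 = Round(s_1, k_1) = 0x34EA
s_3 = Round(s_2, k_2) = 0x2FC1

0x2FC1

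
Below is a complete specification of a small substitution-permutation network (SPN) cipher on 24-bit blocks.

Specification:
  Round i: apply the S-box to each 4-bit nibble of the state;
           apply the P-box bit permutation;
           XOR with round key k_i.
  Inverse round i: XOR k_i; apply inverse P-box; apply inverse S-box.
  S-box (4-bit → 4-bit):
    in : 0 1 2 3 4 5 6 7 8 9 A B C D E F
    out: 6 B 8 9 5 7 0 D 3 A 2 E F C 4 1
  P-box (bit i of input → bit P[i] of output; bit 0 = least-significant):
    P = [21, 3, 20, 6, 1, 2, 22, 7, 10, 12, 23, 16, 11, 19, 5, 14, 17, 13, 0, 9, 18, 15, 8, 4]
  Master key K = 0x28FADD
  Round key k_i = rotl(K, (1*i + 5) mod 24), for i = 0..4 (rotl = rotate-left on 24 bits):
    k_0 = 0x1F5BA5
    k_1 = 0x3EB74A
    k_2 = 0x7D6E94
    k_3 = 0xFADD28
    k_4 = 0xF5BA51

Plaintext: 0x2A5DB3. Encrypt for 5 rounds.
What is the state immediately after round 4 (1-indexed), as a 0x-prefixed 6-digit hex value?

s_0 = plaintext = 0x2A5DB3
s_1 = Round(s_0, k_0) = 0xF67351
s_2 = Round(s_1, k_1) = 0x5BFB24
s_3 = Round(s_2, k_2) = 0xC8D515
s_4 = Round(s_3, k_3) = 0x4C2896
s_5 = Round(s_4, k_4) = 0xF3CDD4

0x4C2896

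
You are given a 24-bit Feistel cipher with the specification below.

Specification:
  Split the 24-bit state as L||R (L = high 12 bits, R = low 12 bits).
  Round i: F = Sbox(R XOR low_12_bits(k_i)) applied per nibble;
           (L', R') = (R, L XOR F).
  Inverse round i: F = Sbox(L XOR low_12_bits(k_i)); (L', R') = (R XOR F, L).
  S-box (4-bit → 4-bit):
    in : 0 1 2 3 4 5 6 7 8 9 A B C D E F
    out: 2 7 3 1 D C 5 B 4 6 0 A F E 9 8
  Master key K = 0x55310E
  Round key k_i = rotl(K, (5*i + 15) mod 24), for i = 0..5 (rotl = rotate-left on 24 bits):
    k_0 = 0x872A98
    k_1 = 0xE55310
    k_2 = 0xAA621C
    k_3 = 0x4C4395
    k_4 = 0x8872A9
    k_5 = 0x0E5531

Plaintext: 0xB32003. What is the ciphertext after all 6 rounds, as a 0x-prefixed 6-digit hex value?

s_0 = plaintext = 0xB32003
s_1 = Round(s_0, k_0) = 0x003B58
s_2 = Round(s_1, k_1) = 0xB584D7
s_3 = Round(s_2, k_2) = 0x4D7EA2
s_4 = Round(s_3, k_3) = 0xEA2ACC
s_5 = Round(s_4, k_4) = 0xACCAFE
s_6 = Round(s_5, k_5) = 0xAFE234

0xAFE234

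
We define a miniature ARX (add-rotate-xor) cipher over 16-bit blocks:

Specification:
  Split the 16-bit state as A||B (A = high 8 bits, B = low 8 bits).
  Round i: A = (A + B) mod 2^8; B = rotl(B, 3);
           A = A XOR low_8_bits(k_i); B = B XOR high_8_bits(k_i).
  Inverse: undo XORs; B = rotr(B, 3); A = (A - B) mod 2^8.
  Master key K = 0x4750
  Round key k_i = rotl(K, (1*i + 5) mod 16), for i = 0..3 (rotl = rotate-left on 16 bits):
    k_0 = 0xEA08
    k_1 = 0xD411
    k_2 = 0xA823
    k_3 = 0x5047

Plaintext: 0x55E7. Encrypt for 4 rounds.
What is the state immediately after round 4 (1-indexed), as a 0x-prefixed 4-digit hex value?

s_0 = plaintext = 0x55E7
s_1 = Round(s_0, k_0) = 0x34D5
s_2 = Round(s_1, k_1) = 0x187A
s_3 = Round(s_2, k_2) = 0xB17B
s_4 = Round(s_3, k_3) = 0x6B8B

0x6B8B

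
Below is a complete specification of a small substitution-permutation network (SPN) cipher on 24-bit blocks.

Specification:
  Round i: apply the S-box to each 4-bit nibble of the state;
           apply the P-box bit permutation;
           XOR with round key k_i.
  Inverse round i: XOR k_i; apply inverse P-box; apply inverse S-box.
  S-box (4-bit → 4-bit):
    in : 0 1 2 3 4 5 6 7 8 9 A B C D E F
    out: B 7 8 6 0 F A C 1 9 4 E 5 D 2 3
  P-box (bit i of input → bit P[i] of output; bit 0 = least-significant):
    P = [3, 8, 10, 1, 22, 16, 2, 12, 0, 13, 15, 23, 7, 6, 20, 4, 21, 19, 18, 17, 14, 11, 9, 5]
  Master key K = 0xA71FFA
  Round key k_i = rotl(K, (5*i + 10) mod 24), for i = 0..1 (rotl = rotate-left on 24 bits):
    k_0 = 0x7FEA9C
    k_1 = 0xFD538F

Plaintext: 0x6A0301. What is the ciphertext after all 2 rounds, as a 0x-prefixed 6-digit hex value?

s_0 = plaintext = 0x6A0301
s_1 = Round(s_0, k_0) = 0x3A5764
s_2 = Round(s_1, k_1) = 0x68C95F

0x68C95F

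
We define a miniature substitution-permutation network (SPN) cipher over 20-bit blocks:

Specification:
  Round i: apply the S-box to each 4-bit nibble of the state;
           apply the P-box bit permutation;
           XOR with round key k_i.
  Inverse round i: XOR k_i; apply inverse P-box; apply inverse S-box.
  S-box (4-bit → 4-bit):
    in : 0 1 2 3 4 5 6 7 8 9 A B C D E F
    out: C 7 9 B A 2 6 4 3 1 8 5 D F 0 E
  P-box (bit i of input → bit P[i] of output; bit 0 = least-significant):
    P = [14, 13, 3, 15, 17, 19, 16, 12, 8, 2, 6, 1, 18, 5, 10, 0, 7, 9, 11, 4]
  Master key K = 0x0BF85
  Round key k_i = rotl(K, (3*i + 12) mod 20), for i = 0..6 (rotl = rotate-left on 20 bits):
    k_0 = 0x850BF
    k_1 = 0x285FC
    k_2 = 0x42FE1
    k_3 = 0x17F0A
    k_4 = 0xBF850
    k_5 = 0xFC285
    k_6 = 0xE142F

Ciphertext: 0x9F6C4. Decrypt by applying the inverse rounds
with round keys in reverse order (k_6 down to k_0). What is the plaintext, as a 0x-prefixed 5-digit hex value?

0xA1CA4

s_0 = ciphertext = 0x9F6C4
s_1 = InvRound(s_0, k_6) = 0x830BD
s_2 = InvRound(s_1, k_5) = 0x48ECD
s_3 = InvRound(s_2, k_4) = 0x3C5D1
s_4 = InvRound(s_3, k_3) = 0xDA02F
s_5 = InvRound(s_4, k_2) = 0x17D60
s_6 = InvRound(s_5, k_1) = 0xCE5CD
s_7 = InvRound(s_6, k_0) = 0xA1CA4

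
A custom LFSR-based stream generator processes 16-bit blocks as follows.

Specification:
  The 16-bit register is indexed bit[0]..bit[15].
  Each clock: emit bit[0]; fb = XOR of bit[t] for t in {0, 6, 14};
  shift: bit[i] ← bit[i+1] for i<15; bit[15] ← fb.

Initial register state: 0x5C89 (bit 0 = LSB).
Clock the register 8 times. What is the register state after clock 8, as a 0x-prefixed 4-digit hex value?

reg_0 = 0x5C89
clock 1: out=1, reg = 0x2E44
clock 2: out=0, reg = 0x9722
clock 3: out=0, reg = 0x4B91
clock 4: out=1, reg = 0x25C8
clock 5: out=0, reg = 0x92E4
clock 6: out=0, reg = 0xC972
clock 7: out=0, reg = 0x64B9
clock 8: out=1, reg = 0x325C

0x325C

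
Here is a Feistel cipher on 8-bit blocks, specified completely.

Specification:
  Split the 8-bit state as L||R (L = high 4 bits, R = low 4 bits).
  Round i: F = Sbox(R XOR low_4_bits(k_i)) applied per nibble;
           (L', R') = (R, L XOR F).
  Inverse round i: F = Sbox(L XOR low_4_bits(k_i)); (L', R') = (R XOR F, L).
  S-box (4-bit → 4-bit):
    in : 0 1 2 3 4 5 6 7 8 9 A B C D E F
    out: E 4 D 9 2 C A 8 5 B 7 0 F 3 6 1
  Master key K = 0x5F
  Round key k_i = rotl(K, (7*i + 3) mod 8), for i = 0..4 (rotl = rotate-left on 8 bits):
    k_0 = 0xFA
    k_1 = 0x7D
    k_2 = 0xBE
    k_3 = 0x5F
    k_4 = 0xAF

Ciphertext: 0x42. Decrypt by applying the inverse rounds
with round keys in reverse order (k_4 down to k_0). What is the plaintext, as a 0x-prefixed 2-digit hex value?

0x85

s_0 = ciphertext = 0x42
s_1 = InvRound(s_0, k_4) = 0x24
s_2 = InvRound(s_1, k_3) = 0x72
s_3 = InvRound(s_2, k_2) = 0x97
s_4 = InvRound(s_3, k_1) = 0x59
s_5 = InvRound(s_4, k_0) = 0x85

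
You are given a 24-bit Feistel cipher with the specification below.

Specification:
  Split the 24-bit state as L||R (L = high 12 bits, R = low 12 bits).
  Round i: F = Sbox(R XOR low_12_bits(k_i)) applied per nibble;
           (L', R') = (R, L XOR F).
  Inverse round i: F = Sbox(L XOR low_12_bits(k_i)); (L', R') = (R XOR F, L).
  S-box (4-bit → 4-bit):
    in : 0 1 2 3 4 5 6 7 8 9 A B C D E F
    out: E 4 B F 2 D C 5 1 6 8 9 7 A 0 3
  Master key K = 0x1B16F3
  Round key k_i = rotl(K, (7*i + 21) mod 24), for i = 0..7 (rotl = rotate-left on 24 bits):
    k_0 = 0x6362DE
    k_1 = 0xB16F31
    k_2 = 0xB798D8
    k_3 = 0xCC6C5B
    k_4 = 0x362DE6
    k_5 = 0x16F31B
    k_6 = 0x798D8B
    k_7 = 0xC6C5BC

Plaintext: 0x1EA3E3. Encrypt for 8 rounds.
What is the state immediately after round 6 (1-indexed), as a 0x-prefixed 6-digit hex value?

s_0 = plaintext = 0x1EA3E3
s_1 = Round(s_0, k_0) = 0x3E3510
s_2 = Round(s_1, k_1) = 0x510B57
s_3 = Round(s_2, k_2) = 0xB57A03
s_4 = Round(s_3, k_3) = 0xA03786
s_5 = Round(s_4, k_4) = 0x7862CD
s_6 = Round(s_5, k_5) = 0x2CD32A
s_7 = Round(s_6, k_6) = 0x32A249
s_8 = Round(s_7, k_7) = 0x249617

0x2CD32A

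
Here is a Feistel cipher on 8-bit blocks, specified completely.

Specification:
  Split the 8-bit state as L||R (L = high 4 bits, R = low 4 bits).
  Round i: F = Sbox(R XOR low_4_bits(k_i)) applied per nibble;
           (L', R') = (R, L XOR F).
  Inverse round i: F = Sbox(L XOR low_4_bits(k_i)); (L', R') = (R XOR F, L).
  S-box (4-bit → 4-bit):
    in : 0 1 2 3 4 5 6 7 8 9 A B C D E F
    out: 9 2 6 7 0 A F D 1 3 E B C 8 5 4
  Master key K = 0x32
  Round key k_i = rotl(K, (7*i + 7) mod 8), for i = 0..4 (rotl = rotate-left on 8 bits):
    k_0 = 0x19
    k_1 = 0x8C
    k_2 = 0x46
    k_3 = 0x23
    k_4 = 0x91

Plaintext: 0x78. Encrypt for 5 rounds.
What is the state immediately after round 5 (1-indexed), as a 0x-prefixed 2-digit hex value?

s_0 = plaintext = 0x78
s_1 = Round(s_0, k_0) = 0x85
s_2 = Round(s_1, k_1) = 0x5B
s_3 = Round(s_2, k_2) = 0xBD
s_4 = Round(s_3, k_3) = 0xDE
s_5 = Round(s_4, k_4) = 0xE9

0xE9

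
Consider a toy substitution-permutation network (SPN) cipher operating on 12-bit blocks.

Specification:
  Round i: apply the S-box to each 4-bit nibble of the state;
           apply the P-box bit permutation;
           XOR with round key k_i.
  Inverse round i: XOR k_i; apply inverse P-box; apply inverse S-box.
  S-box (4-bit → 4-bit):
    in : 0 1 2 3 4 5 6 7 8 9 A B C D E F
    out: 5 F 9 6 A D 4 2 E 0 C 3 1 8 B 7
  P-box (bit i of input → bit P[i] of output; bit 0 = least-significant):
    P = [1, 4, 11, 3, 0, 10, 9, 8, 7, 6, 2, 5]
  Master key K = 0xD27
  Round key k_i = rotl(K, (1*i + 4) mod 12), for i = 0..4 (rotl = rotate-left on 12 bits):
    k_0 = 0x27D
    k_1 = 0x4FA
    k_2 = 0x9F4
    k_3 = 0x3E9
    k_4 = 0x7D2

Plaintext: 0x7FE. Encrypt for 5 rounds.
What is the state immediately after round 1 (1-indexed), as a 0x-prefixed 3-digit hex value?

0x426

s_0 = plaintext = 0x7FE
s_1 = Round(s_0, k_0) = 0x426
s_2 = Round(s_1, k_1) = 0xD9B
s_3 = Round(s_2, k_2) = 0x9C6
s_4 = Round(s_3, k_3) = 0xBE8
s_5 = Round(s_4, k_4) = 0xA0B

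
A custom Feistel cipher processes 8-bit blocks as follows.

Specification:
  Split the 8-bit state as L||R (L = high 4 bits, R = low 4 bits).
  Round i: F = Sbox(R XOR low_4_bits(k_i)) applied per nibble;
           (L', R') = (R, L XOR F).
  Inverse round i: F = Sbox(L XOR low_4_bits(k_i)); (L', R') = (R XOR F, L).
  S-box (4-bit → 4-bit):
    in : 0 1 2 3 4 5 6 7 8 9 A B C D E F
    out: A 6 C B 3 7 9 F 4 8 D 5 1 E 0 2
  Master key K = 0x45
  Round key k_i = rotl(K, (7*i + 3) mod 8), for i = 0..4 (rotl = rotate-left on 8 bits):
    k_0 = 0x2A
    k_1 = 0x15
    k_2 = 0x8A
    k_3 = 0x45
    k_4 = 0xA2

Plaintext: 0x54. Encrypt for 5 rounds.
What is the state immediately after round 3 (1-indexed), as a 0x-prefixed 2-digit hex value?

0xE6

s_0 = plaintext = 0x54
s_1 = Round(s_0, k_0) = 0x45
s_2 = Round(s_1, k_1) = 0x5E
s_3 = Round(s_2, k_2) = 0xE6
s_4 = Round(s_3, k_3) = 0x65
s_5 = Round(s_4, k_4) = 0x59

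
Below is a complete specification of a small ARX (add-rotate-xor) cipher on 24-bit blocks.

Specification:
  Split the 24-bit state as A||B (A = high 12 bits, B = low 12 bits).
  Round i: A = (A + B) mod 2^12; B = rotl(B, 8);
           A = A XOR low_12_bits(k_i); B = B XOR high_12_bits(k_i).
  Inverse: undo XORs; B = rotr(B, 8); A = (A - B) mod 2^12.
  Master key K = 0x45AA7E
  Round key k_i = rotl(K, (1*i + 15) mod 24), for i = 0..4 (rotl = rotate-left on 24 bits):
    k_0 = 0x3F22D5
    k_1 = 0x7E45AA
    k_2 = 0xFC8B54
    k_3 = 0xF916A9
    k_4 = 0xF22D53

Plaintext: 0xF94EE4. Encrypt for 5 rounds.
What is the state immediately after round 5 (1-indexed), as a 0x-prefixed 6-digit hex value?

0xCB99C1

s_0 = plaintext = 0xF94EE4
s_1 = Round(s_0, k_0) = 0xCAD71C
s_2 = Round(s_1, k_1) = 0x663B95
s_3 = Round(s_2, k_2) = 0xAACA71
s_4 = Round(s_3, k_3) = 0x3B4E36
s_5 = Round(s_4, k_4) = 0xCB99C1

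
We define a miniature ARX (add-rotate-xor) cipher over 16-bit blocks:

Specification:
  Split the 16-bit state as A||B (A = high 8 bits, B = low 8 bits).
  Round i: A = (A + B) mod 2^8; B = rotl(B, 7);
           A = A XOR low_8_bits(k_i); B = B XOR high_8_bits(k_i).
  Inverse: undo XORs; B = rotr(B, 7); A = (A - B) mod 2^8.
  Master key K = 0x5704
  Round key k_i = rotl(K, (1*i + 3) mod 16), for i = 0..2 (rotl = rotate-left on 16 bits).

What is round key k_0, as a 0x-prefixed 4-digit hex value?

K = 0x5704
k_0 = rotl(K, (1*0+3) mod 16) = rotl(K, 3) = 0xB822

0xB822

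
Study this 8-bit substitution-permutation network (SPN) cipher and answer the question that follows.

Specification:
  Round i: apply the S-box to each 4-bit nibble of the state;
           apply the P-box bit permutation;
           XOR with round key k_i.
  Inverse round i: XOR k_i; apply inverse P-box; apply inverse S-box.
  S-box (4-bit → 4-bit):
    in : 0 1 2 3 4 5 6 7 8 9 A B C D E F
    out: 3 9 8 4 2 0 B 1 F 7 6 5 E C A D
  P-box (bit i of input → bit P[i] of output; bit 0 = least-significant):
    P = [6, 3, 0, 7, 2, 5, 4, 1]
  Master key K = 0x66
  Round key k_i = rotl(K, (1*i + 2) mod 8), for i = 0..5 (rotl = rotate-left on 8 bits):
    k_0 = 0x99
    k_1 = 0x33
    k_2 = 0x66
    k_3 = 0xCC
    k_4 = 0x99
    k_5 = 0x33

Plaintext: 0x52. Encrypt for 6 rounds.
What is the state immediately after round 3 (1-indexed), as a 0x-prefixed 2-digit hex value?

0xEB

s_0 = plaintext = 0x52
s_1 = Round(s_0, k_0) = 0x19
s_2 = Round(s_1, k_1) = 0x7C
s_3 = Round(s_2, k_2) = 0xEB
s_4 = Round(s_3, k_3) = 0xAF
s_5 = Round(s_4, k_4) = 0x68
s_6 = Round(s_5, k_5) = 0xDC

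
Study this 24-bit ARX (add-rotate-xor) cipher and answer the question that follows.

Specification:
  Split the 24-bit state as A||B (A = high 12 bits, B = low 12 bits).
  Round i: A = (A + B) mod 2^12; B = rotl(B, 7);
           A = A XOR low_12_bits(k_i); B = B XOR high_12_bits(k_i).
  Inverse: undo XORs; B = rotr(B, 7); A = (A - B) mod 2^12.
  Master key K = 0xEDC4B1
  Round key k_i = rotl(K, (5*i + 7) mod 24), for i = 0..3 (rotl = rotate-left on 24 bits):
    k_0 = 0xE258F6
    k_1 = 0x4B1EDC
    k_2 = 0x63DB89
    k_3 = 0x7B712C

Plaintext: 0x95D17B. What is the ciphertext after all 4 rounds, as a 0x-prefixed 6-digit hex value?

0x4697B6

s_0 = plaintext = 0x95D17B
s_1 = Round(s_0, k_0) = 0x22E3AE
s_2 = Round(s_1, k_1) = 0xB003AC
s_3 = Round(s_2, k_2) = 0x525020
s_4 = Round(s_3, k_3) = 0x4697B6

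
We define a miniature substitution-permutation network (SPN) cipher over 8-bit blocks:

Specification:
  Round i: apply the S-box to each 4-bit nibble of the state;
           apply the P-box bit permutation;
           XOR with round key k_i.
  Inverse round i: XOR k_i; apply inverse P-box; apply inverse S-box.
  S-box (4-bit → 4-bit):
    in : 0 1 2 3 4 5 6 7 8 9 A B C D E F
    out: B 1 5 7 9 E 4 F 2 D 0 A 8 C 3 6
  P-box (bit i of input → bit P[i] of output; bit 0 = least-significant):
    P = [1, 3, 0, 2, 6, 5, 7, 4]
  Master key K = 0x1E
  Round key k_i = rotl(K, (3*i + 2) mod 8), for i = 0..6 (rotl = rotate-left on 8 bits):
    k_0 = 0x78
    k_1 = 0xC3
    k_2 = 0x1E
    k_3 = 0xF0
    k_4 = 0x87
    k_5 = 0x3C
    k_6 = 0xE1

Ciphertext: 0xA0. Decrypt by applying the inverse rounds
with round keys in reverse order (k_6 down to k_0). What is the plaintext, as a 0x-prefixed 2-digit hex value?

s_0 = ciphertext = 0xA0
s_1 = InvRound(s_0, k_6) = 0x16
s_2 = InvRound(s_1, k_5) = 0x8E
s_3 = InvRound(s_2, k_4) = 0xAF
s_4 = InvRound(s_3, k_3) = 0x47
s_5 = InvRound(s_4, k_2) = 0x4F
s_6 = InvRound(s_5, k_1) = 0x6B
s_7 = InvRound(s_6, k_0) = 0xC2

0xC2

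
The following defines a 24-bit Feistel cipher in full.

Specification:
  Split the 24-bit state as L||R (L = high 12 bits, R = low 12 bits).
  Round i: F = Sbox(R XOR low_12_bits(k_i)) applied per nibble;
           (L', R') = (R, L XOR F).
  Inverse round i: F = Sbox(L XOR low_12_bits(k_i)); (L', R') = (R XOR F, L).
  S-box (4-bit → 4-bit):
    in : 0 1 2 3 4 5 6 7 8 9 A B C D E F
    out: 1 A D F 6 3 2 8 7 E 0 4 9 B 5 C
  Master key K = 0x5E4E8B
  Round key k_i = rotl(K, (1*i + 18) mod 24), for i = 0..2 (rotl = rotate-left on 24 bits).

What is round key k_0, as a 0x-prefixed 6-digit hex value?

K = 0x5E4E8B
k_0 = rotl(K, (1*0+18) mod 24) = rotl(K, 18) = 0x2D793A

0x2D793A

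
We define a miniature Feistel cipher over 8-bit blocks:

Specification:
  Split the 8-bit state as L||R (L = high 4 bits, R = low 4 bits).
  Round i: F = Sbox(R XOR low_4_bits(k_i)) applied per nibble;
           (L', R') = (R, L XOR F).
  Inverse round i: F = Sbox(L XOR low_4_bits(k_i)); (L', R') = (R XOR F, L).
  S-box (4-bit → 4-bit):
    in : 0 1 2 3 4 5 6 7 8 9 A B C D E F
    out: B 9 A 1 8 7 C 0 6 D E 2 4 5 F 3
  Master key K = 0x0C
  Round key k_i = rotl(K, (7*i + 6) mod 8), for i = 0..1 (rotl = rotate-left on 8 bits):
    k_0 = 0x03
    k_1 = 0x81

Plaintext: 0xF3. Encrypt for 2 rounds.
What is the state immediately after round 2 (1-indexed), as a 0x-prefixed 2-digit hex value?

0x44

s_0 = plaintext = 0xF3
s_1 = Round(s_0, k_0) = 0x34
s_2 = Round(s_1, k_1) = 0x44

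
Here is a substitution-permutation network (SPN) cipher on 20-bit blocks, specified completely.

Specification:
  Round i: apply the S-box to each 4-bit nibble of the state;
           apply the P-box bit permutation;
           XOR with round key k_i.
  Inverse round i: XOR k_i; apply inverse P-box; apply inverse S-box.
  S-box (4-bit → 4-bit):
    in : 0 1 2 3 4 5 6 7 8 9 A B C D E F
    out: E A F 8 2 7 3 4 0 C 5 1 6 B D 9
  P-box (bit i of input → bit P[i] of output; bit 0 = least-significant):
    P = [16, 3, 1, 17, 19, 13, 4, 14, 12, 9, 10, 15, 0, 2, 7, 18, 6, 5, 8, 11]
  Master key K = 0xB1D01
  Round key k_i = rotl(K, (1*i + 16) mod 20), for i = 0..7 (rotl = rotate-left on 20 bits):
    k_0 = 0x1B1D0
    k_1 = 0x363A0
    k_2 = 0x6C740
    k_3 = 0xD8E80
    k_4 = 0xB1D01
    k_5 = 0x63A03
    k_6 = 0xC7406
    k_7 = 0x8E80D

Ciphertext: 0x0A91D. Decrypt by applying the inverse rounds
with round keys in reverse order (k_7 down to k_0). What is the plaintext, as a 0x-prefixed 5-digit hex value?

s_0 = ciphertext = 0x0A91D
s_1 = InvRound(s_0, k_7) = 0x788E8
s_2 = InvRound(s_1, k_6) = 0xDCED2
s_3 = InvRound(s_2, k_5) = 0xBAE2F
s_4 = InvRound(s_3, k_4) = 0xC4D4C
s_5 = InvRound(s_4, k_3) = 0xAC136
s_6 = InvRound(s_5, k_2) = 0x61CA7
s_7 = InvRound(s_6, k_1) = 0x9D51A
s_8 = InvRound(s_7, k_0) = 0xB77DC

0xB77DC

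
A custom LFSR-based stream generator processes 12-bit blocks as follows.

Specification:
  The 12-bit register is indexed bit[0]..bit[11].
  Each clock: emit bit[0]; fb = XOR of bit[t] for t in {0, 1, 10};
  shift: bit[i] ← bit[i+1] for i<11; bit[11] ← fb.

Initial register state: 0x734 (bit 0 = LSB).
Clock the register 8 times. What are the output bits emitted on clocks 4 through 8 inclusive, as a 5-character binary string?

01100

reg_0 = 0x734
clock 1: out=0, reg = 0xB9A
clock 2: out=0, reg = 0xDCD
clock 3: out=1, reg = 0x6E6
clock 4: out=0, reg = 0x373
clock 5: out=1, reg = 0x1B9
clock 6: out=1, reg = 0x8DC
clock 7: out=0, reg = 0x46E
clock 8: out=0, reg = 0x237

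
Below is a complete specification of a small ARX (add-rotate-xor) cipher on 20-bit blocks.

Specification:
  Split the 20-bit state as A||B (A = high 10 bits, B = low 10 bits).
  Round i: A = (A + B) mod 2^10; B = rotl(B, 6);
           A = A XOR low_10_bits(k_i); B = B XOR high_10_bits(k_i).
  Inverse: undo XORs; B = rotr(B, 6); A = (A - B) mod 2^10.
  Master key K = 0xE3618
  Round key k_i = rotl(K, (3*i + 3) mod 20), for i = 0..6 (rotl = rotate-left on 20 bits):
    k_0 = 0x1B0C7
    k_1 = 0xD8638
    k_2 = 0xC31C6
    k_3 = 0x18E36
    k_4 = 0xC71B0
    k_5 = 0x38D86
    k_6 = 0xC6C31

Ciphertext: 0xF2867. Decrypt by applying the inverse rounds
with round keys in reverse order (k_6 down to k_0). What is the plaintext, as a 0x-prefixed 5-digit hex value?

s_0 = ciphertext = 0xF2867
s_1 = InvRound(s_0, k_6) = 0x0BBCD
s_2 = InvRound(s_1, k_5) = 0xAF2EC
s_3 = InvRound(s_2, k_4) = 0x01707
s_4 = InvRound(s_3, k_3) = 0xF9A4D
s_5 = InvRound(s_4, k_2) = 0x82C15
s_6 = InvRound(s_5, k_1) = 0x39B4D
s_7 = InvRound(s_6, k_0) = 0x8161C

0x8161C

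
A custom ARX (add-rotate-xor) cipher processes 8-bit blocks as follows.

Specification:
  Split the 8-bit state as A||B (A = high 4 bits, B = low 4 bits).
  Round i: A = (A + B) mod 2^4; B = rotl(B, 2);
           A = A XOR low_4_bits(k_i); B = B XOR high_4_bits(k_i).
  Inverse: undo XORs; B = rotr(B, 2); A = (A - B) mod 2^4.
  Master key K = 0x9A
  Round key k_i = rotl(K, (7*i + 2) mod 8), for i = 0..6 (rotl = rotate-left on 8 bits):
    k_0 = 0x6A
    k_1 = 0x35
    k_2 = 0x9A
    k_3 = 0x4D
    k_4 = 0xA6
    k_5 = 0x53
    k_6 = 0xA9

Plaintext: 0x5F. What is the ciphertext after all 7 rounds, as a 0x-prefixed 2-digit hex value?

s_0 = plaintext = 0x5F
s_1 = Round(s_0, k_0) = 0xE9
s_2 = Round(s_1, k_1) = 0x25
s_3 = Round(s_2, k_2) = 0xDC
s_4 = Round(s_3, k_3) = 0x47
s_5 = Round(s_4, k_4) = 0xD7
s_6 = Round(s_5, k_5) = 0x78
s_7 = Round(s_6, k_6) = 0x68

0x68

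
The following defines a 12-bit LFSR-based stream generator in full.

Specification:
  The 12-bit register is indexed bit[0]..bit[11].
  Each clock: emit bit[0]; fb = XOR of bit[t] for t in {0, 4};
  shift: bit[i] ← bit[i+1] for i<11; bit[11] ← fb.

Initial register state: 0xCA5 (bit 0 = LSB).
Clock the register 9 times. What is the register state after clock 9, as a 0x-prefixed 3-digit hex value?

0xB7E

reg_0 = 0xCA5
clock 1: out=1, reg = 0xE52
clock 2: out=0, reg = 0xF29
clock 3: out=1, reg = 0xF94
clock 4: out=0, reg = 0xFCA
clock 5: out=0, reg = 0x7E5
clock 6: out=1, reg = 0xBF2
clock 7: out=0, reg = 0xDF9
clock 8: out=1, reg = 0x6FC
clock 9: out=0, reg = 0xB7E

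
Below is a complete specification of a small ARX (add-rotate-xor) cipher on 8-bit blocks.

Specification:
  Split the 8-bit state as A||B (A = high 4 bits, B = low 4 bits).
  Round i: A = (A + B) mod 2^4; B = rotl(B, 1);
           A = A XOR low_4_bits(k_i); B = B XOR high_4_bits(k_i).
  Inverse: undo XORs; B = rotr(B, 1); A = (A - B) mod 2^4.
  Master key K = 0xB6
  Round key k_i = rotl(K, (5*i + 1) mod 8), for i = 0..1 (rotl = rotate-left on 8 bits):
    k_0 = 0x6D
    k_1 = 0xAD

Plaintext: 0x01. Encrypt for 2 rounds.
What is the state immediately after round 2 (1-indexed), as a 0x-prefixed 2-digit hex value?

s_0 = plaintext = 0x01
s_1 = Round(s_0, k_0) = 0xC4
s_2 = Round(s_1, k_1) = 0xD2

0xD2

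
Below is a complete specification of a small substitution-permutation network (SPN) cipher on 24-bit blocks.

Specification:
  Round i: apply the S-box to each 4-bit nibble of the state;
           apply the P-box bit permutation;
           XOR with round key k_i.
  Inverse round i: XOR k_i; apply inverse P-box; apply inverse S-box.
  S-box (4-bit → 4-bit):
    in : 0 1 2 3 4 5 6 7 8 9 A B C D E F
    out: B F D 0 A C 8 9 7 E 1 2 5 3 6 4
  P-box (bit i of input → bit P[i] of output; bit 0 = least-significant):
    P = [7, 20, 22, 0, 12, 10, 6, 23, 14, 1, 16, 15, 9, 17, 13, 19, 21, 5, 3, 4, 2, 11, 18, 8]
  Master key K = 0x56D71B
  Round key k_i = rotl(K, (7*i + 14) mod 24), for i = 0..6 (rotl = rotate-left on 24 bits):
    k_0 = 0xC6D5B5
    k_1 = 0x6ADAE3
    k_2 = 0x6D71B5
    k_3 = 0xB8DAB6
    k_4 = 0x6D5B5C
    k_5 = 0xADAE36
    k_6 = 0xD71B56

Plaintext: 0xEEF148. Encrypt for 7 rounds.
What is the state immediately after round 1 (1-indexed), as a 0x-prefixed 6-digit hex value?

s_0 = plaintext = 0xEEF148
s_1 = Round(s_0, k_0) = 0x13391F
s_2 = Round(s_1, k_1) = 0xAF47A5
s_3 = Round(s_2, k_2) = 0x27A1B8
s_4 = Round(s_3, k_3) = 0xCD1D20
s_5 = Round(s_4, k_4) = 0xD329BB
s_6 = Round(s_5, k_5) = 0xB40030
s_7 = Round(s_6, k_6) = 0xCDD1E5

0x13391F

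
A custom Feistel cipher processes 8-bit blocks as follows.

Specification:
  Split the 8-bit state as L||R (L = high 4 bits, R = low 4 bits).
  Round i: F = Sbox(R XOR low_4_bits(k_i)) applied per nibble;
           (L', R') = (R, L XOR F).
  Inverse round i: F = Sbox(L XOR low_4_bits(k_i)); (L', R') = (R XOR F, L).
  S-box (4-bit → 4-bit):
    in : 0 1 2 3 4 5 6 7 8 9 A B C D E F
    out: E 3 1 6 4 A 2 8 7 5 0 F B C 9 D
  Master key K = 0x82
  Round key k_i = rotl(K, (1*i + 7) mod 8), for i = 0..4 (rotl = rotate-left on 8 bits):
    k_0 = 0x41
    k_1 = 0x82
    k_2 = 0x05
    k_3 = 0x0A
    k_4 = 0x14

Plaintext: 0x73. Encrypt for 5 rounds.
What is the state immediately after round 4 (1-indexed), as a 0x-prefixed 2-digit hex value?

s_0 = plaintext = 0x73
s_1 = Round(s_0, k_0) = 0x36
s_2 = Round(s_1, k_1) = 0x67
s_3 = Round(s_2, k_2) = 0x77
s_4 = Round(s_3, k_3) = 0x7B
s_5 = Round(s_4, k_4) = 0xBA

0x7B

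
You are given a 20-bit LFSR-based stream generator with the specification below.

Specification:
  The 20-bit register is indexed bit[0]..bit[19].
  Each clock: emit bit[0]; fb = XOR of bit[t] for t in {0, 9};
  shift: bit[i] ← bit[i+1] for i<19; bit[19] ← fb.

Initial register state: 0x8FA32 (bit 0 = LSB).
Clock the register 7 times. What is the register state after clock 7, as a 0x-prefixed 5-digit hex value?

0x9F1F4

reg_0 = 0x8FA32
clock 1: out=0, reg = 0xC7D19
clock 2: out=1, reg = 0xE3E8C
clock 3: out=0, reg = 0xF1F46
clock 4: out=0, reg = 0xF8FA3
clock 5: out=1, reg = 0x7C7D1
clock 6: out=1, reg = 0x3E3E8
clock 7: out=0, reg = 0x9F1F4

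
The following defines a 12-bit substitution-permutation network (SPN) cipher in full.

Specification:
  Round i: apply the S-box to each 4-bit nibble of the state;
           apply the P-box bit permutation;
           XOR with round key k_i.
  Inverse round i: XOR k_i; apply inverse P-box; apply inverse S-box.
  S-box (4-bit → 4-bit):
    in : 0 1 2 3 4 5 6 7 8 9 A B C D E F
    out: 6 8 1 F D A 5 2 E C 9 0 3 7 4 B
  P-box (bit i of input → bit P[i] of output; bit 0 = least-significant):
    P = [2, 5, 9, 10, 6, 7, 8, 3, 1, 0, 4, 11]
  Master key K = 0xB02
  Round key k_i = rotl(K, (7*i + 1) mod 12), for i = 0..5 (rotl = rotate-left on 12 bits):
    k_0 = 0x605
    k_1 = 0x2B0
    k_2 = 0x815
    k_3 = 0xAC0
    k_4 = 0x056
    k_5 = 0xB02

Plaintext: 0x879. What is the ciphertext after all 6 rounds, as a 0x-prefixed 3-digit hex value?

0x2D1

s_0 = plaintext = 0x879
s_1 = Round(s_0, k_0) = 0x894
s_2 = Round(s_1, k_1) = 0xDAD
s_3 = Round(s_2, k_2) = 0xA6A
s_4 = Round(s_3, k_3) = 0x786
s_5 = Round(s_4, k_4) = 0x3DB
s_6 = Round(s_5, k_5) = 0x2D1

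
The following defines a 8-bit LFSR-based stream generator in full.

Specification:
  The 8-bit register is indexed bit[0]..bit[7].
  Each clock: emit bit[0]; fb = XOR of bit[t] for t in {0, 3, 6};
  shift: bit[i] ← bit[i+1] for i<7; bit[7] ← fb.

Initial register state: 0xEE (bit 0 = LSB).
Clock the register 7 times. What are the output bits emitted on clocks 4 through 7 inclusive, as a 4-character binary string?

reg_0 = 0xEE
clock 1: out=0, reg = 0x77
clock 2: out=1, reg = 0x3B
clock 3: out=1, reg = 0x1D
clock 4: out=1, reg = 0x0E
clock 5: out=0, reg = 0x87
clock 6: out=1, reg = 0xC3
clock 7: out=1, reg = 0x61

1011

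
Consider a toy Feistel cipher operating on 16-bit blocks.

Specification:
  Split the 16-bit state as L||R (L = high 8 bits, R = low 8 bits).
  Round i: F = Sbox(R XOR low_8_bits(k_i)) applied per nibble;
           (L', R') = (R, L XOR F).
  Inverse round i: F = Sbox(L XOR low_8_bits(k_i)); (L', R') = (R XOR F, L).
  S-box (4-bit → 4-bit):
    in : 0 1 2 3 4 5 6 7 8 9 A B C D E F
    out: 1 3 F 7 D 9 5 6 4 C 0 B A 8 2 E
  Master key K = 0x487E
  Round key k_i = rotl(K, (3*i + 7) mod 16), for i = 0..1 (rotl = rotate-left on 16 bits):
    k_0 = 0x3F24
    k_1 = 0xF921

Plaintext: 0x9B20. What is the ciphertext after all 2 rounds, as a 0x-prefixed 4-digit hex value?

s_0 = plaintext = 0x9B20
s_1 = Round(s_0, k_0) = 0x2086
s_2 = Round(s_1, k_1) = 0x8626

0x8626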